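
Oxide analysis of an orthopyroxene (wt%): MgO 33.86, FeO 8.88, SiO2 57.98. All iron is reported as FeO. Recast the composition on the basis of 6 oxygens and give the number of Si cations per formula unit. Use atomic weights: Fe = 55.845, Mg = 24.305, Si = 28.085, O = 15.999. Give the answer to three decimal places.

2.001 Si apfu

MgO: 33.86/40.304 = 0.84012 mol → 0.84012 mol Mg, 0.84012 mol O.
FeO: 8.88/71.844 = 0.12360 mol → 0.12360 mol Fe, 0.12360 mol O.
SiO2: 57.98/60.083 = 0.96500 mol → 0.96500 mol Si, 1.93000 mol O.
Total oxygen = 2.89372 mol. Normalization factor = 6/2.89372 = 2.07346.
Si per 6 O = 0.96500 × 2.07346 = 2.001.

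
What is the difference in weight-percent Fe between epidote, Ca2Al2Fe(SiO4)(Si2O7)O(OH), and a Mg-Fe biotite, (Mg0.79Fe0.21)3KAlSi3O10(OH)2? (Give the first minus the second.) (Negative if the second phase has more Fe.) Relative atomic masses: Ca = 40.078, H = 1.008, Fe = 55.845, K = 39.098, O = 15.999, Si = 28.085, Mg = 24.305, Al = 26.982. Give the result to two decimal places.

First mineral: 55.845 g Fe in 483.215 g formula = 11.56 wt% Fe.
Second mineral: 35.182 g Fe in 437.124 g formula = 8.05 wt% Fe.
11.56% − 8.05% gives a difference of 3.51 percentage points.

3.51 percentage points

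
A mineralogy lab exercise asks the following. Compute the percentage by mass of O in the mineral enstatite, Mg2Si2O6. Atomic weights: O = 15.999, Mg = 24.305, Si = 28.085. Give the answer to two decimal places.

47.81 wt%

Molar mass of Mg2Si2O6: 2·24.305 + 2·28.085 + 6·15.999 = 200.774 g/mol.
Mass of O per formula unit: 6 × 15.999 = 95.994 g.
Weight fraction O = 95.994 / 200.774 = 0.4781.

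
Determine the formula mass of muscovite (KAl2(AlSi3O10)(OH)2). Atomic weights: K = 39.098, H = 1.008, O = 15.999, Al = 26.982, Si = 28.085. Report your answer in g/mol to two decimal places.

398.30 g/mol

M = 1×39.098 + 3×26.982 + 3×28.085 + 12×15.999 + 2×1.008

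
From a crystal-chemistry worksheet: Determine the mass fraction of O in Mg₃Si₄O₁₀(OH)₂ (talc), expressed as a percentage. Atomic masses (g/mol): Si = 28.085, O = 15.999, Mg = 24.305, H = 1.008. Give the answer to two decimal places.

50.62 wt%

Formula mass = 3·24.305 + 4·28.085 + 12·15.999 + 2·1.008 = 379.259 g/mol, of which 191.988 g is O.
So O makes up 191.988/379.259 = 0.5062 of the mass, i.e. 50.62%.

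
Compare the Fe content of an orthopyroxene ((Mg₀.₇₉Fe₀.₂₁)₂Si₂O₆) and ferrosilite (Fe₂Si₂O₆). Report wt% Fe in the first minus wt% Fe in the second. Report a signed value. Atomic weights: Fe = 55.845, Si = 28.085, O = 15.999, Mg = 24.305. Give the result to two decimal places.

-31.37 percentage points

First mineral: 23.455 g Fe in 214.021 g formula = 10.96 wt% Fe.
Second mineral: 111.690 g Fe in 263.854 g formula = 42.33 wt% Fe.
10.96% − 42.33% gives a difference of -31.37 percentage points.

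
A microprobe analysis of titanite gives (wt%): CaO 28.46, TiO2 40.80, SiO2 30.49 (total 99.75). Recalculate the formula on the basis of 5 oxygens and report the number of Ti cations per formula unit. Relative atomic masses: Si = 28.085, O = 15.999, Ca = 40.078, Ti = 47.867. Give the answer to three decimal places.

1.004 Ti apfu

28.46 wt% CaO ÷ 56.077 g/mol = 0.50752 mol, giving 0.50752 Ca and 0.50752 O.
40.80 wt% TiO2 ÷ 79.865 g/mol = 0.51086 mol, giving 0.51086 Ti and 1.02172 O.
30.49 wt% SiO2 ÷ 60.083 g/mol = 0.50746 mol, giving 0.50746 Si and 1.01492 O.
Oxygen sums to 2.54416; scaling by 5/2.54416 = 1.96529 puts the formula on 5 O.
Ti: 0.51086 × 1.96529 = 1.004 atoms per formula unit.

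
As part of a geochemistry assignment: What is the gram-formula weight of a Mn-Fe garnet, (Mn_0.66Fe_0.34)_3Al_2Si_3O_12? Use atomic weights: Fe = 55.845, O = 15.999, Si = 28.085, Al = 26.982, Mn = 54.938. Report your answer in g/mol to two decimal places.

495.95 g/mol

The formula mass is the sum 1.98·54.938 + 1.02·55.845 + 2·26.982 + 3·28.085 + 12·15.999.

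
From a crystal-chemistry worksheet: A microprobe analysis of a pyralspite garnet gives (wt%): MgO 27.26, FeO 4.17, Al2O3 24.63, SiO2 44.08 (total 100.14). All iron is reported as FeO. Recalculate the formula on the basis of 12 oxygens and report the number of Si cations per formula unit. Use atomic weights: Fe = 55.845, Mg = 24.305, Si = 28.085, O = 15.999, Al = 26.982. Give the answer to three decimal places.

MgO (M=40.304): mol = 0.67636; Mg = 0.67636, O = 0.67636.
FeO (M=71.844): mol = 0.05804; Fe = 0.05804, O = 0.05804.
Al2O3 (M=101.961): mol = 0.24156; Al = 0.48312, O = 0.72468.
SiO2 (M=60.083): mol = 0.73365; Si = 0.73365, O = 1.46730.
ΣO = 2.92638; factor = 12/ΣO = 4.10063.
Si apfu = 0.73365 × 4.10063 = 3.008.

3.008 Si apfu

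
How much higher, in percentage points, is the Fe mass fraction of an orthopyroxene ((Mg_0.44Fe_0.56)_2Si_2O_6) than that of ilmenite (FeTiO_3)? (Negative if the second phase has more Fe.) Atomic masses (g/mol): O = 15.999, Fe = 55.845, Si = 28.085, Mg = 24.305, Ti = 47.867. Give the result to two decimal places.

-10.32 percentage points

M((Mg_0.44Fe_0.56)_2Si_2O_6) = 236.099 g/mol, so wt% Fe = 62.546/236.099 × 100 = 26.49%.
M(FeTiO_3) = 151.709 g/mol, so wt% Fe = 55.845/151.709 × 100 = 36.81%.
26.49 − 36.81 = -10.32 pp.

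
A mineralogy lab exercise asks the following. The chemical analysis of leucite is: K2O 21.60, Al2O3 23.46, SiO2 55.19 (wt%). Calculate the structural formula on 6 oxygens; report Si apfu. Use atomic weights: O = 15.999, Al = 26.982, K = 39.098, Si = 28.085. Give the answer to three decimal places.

K2O: 21.60/94.195 = 0.22931 mol → 0.45862 mol K, 0.22931 mol O.
Al2O3: 23.46/101.961 = 0.23009 mol → 0.46018 mol Al, 0.69027 mol O.
SiO2: 55.19/60.083 = 0.91856 mol → 0.91856 mol Si, 1.83712 mol O.
Total oxygen = 2.75670 mol. Normalization factor = 6/2.75670 = 2.17652.
Si per 6 O = 0.91856 × 2.17652 = 1.999.

1.999 Si apfu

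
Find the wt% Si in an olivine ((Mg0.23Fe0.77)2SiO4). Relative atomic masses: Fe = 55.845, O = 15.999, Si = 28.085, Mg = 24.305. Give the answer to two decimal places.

14.84 wt%

M((Mg0.23Fe0.77)2SiO4) = 189.263 g/mol.
Si contributes 1 × 28.085 = 28.085 g per mole.
28.085/189.263 = 0.1484 → 14.84%.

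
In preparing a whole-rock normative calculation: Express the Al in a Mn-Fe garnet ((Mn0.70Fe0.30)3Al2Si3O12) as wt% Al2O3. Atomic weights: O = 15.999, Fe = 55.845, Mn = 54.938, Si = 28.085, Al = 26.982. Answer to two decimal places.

20.56 wt%

M((Mn0.70Fe0.30)3Al2Si3O12) = 495.837 g/mol; M(Al2O3) = 101.961 g/mol.
Moles Al2O3 per formula unit = 2 Al ÷ 2 = 1.0000.
Al2O3 fraction = (1.0000 × 101.961) / 495.837 = 101.961/495.837 = 0.2056.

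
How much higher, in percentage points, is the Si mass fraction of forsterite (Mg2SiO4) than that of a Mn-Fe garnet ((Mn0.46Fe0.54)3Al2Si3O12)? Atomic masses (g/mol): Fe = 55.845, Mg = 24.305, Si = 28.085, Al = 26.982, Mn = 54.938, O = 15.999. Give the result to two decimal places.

2.99 percentage points

M(Mg2SiO4) = 140.691 g/mol, so wt% Si = 28.085/140.691 × 100 = 19.96%.
M((Mn0.46Fe0.54)3Al2Si3O12) = 496.490 g/mol, so wt% Si = 84.255/496.490 × 100 = 16.97%.
19.96 − 16.97 = 2.99 pp.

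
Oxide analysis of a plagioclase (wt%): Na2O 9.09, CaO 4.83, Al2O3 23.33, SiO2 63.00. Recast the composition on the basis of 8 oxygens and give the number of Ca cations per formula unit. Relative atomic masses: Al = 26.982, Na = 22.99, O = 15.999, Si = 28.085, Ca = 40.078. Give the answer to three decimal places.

0.228 Ca apfu

Na2O (M=61.979): mol = 0.14666; Na = 0.29332, O = 0.14666.
CaO (M=56.077): mol = 0.08613; Ca = 0.08613, O = 0.08613.
Al2O3 (M=101.961): mol = 0.22881; Al = 0.45762, O = 0.68643.
SiO2 (M=60.083): mol = 1.04855; Si = 1.04855, O = 2.09710.
ΣO = 3.01632; factor = 8/ΣO = 2.65224.
Ca apfu = 0.08613 × 2.65224 = 0.228.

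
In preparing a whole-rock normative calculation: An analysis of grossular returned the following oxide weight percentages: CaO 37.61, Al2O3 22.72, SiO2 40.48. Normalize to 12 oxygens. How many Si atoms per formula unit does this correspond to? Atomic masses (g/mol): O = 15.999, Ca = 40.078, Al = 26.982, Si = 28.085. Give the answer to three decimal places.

CaO (M=56.077): mol = 0.67068; Ca = 0.67068, O = 0.67068.
Al2O3 (M=101.961): mol = 0.22283; Al = 0.44566, O = 0.66849.
SiO2 (M=60.083): mol = 0.67373; Si = 0.67373, O = 1.34746.
ΣO = 2.68663; factor = 12/ΣO = 4.46656.
Si apfu = 0.67373 × 4.46656 = 3.009.

3.009 Si apfu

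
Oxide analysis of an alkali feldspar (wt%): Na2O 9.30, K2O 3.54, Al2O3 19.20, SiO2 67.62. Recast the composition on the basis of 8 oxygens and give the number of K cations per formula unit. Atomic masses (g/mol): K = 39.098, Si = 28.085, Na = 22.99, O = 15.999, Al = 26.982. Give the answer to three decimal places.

0.200 K apfu

Na2O (M=61.979): mol = 0.15005; Na = 0.30010, O = 0.15005.
K2O (M=94.195): mol = 0.03758; K = 0.07516, O = 0.03758.
Al2O3 (M=101.961): mol = 0.18831; Al = 0.37662, O = 0.56493.
SiO2 (M=60.083): mol = 1.12544; Si = 1.12544, O = 2.25088.
ΣO = 3.00344; factor = 8/ΣO = 2.66361.
K apfu = 0.07516 × 2.66361 = 0.200.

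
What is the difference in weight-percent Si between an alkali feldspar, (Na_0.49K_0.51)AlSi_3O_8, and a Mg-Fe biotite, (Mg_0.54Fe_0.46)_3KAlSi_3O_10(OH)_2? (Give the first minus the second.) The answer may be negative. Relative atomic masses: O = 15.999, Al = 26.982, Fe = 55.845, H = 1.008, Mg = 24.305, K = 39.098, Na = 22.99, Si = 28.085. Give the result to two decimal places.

12.87 percentage points

Si in (Na_0.49K_0.51)AlSi_3O_8: molar mass 270.434 g/mol; 3×28.085 = 84.255 g → 31.16 wt%.
Si in (Mg_0.54Fe_0.46)_3KAlSi_3O_10(OH)_2: molar mass 460.779 g/mol; 3×28.085 = 84.255 g → 18.29 wt%.
Difference = 31.16 − 18.29 = 12.87 percentage points.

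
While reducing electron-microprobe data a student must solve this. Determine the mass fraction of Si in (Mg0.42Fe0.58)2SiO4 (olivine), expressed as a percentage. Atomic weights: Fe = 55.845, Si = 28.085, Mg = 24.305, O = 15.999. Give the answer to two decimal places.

M((Mg0.42Fe0.58)2SiO4) = 177.277 g/mol.
Si contributes 1 × 28.085 = 28.085 g per mole.
28.085/177.277 = 0.1584 → 15.84%.

15.84 mass %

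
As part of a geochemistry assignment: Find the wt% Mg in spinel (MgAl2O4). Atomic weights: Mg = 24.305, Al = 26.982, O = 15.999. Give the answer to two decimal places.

17.08 mass %

Molar mass of MgAl2O4: 1*24.305 + 2*26.982 + 4*15.999 = 142.265 g/mol.
Mass of Mg per formula unit: 1 × 24.305 = 24.305 g.
Weight fraction Mg = 24.305 / 142.265 = 0.1708.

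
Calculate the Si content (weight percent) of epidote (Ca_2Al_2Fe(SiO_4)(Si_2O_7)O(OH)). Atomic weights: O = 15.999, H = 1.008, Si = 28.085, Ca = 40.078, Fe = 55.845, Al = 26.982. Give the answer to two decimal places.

Molar mass of Ca_2Al_2Fe(SiO_4)(Si_2O_7)O(OH): 2*40.078 + 2*26.982 + 1*55.845 + 3*28.085 + 13*15.999 + 1*1.008 = 483.215 g/mol.
Mass of Si per formula unit: 3 × 28.085 = 84.255 g.
Weight fraction Si = 84.255 / 483.215 = 0.1744.

17.44 weight percent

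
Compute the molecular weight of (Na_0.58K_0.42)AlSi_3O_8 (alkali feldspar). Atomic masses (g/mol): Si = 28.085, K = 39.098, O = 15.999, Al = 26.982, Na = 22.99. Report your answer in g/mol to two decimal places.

268.98 g/mol

M = 0.58·22.99 + 0.42·39.098 + 1·26.982 + 3·28.085 + 8·15.999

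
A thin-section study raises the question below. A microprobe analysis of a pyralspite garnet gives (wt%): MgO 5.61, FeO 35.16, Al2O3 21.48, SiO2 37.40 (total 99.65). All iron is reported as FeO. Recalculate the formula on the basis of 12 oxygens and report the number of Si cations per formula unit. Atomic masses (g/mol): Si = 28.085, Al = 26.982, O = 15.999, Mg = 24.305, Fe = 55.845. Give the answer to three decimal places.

MgO (M=40.304): mol = 0.13919; Mg = 0.13919, O = 0.13919.
FeO (M=71.844): mol = 0.48939; Fe = 0.48939, O = 0.48939.
Al2O3 (M=101.961): mol = 0.21067; Al = 0.42134, O = 0.63201.
SiO2 (M=60.083): mol = 0.62247; Si = 0.62247, O = 1.24494.
ΣO = 2.50553; factor = 12/ΣO = 4.78941.
Si apfu = 0.62247 × 4.78941 = 2.981.

2.981 Si apfu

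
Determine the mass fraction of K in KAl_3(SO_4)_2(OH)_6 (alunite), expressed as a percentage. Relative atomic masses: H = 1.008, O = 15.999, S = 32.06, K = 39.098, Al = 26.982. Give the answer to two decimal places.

9.44 weight percent

M(KAl_3(SO_4)_2(OH)_6) = 414.198 g/mol.
K contributes 1 × 39.098 = 39.098 g per mole.
39.098/414.198 = 0.0944 → 9.44%.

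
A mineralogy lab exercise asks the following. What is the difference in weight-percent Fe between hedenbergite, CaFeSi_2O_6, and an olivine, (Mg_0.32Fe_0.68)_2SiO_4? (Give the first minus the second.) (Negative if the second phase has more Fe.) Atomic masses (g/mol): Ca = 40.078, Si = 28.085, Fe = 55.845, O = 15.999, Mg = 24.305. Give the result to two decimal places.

-18.86 percentage points

First mineral: 55.845 g Fe in 248.087 g formula = 22.51 wt% Fe.
Second mineral: 75.949 g Fe in 183.585 g formula = 41.37 wt% Fe.
22.51% − 41.37% gives a difference of -18.86 percentage points.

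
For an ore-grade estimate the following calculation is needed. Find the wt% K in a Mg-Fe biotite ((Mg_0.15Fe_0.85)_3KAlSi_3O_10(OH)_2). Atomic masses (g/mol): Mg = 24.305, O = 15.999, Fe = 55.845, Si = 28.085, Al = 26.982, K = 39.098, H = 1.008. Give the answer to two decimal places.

7.86 weight percent

M((Mg_0.15Fe_0.85)_3KAlSi_3O_10(OH)_2) = 497.681 g/mol.
K contributes 1 × 39.098 = 39.098 g per mole.
39.098/497.681 = 0.0786 → 7.86%.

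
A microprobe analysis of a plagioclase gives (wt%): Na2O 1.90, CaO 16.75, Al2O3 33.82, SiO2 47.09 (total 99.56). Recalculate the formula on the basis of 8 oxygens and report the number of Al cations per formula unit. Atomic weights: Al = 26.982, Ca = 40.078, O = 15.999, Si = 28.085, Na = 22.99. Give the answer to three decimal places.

1.835 Al apfu

Na2O (M=61.979): mol = 0.03066; Na = 0.06132, O = 0.03066.
CaO (M=56.077): mol = 0.29870; Ca = 0.29870, O = 0.29870.
Al2O3 (M=101.961): mol = 0.33170; Al = 0.66340, O = 0.99510.
SiO2 (M=60.083): mol = 0.78375; Si = 0.78375, O = 1.56750.
ΣO = 2.89196; factor = 8/ΣO = 2.76629.
Al apfu = 0.66340 × 2.76629 = 1.835.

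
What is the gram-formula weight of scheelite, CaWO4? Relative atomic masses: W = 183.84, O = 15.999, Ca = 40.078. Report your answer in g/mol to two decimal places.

Ca: 1 × 40.078 = 40.0780
W: 1 × 183.84 = 183.8400
O: 4 × 15.999 = 63.9960
Summing the contributions gives the formula mass.

287.91 g/mol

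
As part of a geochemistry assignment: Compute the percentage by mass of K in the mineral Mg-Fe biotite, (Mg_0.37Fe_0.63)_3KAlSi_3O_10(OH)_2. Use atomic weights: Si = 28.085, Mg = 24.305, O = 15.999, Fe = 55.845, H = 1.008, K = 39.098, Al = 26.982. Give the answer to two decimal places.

M((Mg_0.37Fe_0.63)_3KAlSi_3O_10(OH)_2) = 476.865 g/mol.
K contributes 1 × 39.098 = 39.098 g per mole.
39.098/476.865 = 0.0820 → 8.20%.

8.20 weight percent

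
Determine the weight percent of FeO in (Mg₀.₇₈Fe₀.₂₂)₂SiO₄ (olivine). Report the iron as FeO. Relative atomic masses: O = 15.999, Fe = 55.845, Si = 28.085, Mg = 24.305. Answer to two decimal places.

20.45 wt%

Molar mass of (Mg₀.₇₈Fe₀.₂₂)₂SiO₄ = 1.56*24.305 + 0.44*55.845 + 1*28.085 + 4*15.999 = 154.569 g/mol.
Each formula unit contains 0.44 Fe, equivalent to 0.44/1 = 0.4400 mol FeO.
M(FeO) = 1×55.845 + 1×15.999 = 71.844 g/mol.
Mass of FeO per formula unit = 0.4400 × 71.844 = 31.611 g.
FeO wt% = 31.611 / 154.569 × 100 = 20.45%.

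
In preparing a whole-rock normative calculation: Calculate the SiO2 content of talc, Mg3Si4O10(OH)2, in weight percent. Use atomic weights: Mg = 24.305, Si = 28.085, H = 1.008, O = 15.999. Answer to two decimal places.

63.37 wt%

Formula mass = 379.259 g/mol.
4 Si → 4.0000 mol SiO2 per formula unit; M(SiO2) = 60.083, so SiO2 mass = 240.332 g.
240.332/379.259 × 100 = 63.37 wt%.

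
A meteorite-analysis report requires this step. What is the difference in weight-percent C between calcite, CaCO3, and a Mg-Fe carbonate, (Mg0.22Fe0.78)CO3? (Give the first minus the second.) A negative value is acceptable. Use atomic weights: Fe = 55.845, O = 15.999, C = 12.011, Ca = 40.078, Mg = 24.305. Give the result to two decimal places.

0.97 percentage points

First mineral: 12.011 g C in 100.086 g formula = 12.00 wt% C.
Second mineral: 12.011 g C in 108.914 g formula = 11.03 wt% C.
12.00% − 11.03% gives a difference of 0.97 percentage points.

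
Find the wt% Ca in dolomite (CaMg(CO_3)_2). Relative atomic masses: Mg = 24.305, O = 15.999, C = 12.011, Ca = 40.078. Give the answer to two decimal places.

M(CaMg(CO_3)_2) = 184.399 g/mol.
Ca contributes 1 × 40.078 = 40.078 g per mole.
40.078/184.399 = 0.2173 → 21.73%.

21.73 weight percent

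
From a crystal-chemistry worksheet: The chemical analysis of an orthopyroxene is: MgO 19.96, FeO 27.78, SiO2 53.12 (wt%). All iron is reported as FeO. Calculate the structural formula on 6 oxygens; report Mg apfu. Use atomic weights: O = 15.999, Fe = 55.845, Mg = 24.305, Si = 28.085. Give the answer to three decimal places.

1.121 Mg apfu

MgO: 19.96/40.304 = 0.49524 mol → 0.49524 mol Mg, 0.49524 mol O.
FeO: 27.78/71.844 = 0.38667 mol → 0.38667 mol Fe, 0.38667 mol O.
SiO2: 53.12/60.083 = 0.88411 mol → 0.88411 mol Si, 1.76822 mol O.
Total oxygen = 2.65013 mol. Normalization factor = 6/2.65013 = 2.26404.
Mg per 6 O = 0.49524 × 2.26404 = 1.121.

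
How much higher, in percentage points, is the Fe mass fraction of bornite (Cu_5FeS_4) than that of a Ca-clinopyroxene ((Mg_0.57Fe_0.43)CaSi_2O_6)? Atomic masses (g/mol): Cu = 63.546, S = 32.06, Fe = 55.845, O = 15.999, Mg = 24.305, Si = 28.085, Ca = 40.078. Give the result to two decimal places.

0.69 percentage points

Fe in Cu_5FeS_4: molar mass 501.815 g/mol; 1×55.845 = 55.845 g → 11.13 wt%.
Fe in (Mg_0.57Fe_0.43)CaSi_2O_6: molar mass 230.109 g/mol; 0.43×55.845 = 24.013 g → 10.44 wt%.
Difference = 11.13 − 10.44 = 0.69 percentage points.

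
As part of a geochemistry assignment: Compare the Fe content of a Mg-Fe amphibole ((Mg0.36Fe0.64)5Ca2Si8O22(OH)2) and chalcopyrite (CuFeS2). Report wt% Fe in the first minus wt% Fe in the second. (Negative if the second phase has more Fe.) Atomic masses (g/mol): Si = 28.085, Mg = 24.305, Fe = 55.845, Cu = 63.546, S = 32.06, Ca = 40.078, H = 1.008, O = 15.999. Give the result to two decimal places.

Fe in (Mg0.36Fe0.64)5Ca2Si8O22(OH)2: molar mass 913.281 g/mol; 3.20×55.845 = 178.704 g → 19.57 wt%.
Fe in CuFeS2: molar mass 183.511 g/mol; 1×55.845 = 55.845 g → 30.43 wt%.
Difference = 19.57 − 30.43 = -10.86 percentage points.

-10.86 percentage points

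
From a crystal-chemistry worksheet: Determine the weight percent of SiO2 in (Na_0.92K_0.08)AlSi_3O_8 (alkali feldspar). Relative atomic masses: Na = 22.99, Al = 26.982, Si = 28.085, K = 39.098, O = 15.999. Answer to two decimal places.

M((Na_0.92K_0.08)AlSi_3O_8) = 263.508 g/mol; M(SiO2) = 60.083 g/mol.
Moles SiO2 per formula unit = 3 Si ÷ 1 = 3.0000.
SiO2 fraction = (3.0000 × 60.083) / 263.508 = 180.249/263.508 = 0.6840.

68.40 wt%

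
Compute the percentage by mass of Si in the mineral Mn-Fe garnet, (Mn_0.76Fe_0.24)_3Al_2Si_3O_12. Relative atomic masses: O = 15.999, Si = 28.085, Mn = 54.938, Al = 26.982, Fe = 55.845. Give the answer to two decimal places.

17.00 weight percent

M((Mn_0.76Fe_0.24)_3Al_2Si_3O_12) = 495.674 g/mol.
Si contributes 3 × 28.085 = 84.255 g per mole.
84.255/495.674 = 0.1700 → 17.00%.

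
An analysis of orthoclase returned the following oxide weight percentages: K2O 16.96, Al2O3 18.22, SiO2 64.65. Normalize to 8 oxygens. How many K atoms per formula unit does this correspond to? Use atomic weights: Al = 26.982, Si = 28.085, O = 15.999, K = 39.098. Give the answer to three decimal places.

1.004 K apfu

K2O (M=94.195): mol = 0.18005; K = 0.36010, O = 0.18005.
Al2O3 (M=101.961): mol = 0.17870; Al = 0.35740, O = 0.53610.
SiO2 (M=60.083): mol = 1.07601; Si = 1.07601, O = 2.15202.
ΣO = 2.86817; factor = 8/ΣO = 2.78923.
K apfu = 0.36010 × 2.78923 = 1.004.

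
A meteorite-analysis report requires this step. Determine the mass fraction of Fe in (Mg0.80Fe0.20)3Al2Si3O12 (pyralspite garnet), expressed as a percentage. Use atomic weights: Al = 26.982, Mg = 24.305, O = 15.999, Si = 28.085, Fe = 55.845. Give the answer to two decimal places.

7.94 mass %

Molar mass of (Mg0.80Fe0.20)3Al2Si3O12: 2.40·24.305 + 0.60·55.845 + 2·26.982 + 3·28.085 + 12·15.999 = 422.046 g/mol.
Mass of Fe per formula unit: 0.60 × 55.845 = 33.507 g.
Weight fraction Fe = 33.507 / 422.046 = 0.0794.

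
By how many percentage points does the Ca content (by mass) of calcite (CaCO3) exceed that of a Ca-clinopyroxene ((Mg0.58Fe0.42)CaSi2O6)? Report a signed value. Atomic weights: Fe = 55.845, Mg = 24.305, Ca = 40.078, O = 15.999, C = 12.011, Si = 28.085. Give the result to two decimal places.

22.60 percentage points

M(CaCO3) = 100.086 g/mol, so wt% Ca = 40.078/100.086 × 100 = 40.04%.
M((Mg0.58Fe0.42)CaSi2O6) = 229.794 g/mol, so wt% Ca = 40.078/229.794 × 100 = 17.44%.
40.04 − 17.44 = 22.60 pp.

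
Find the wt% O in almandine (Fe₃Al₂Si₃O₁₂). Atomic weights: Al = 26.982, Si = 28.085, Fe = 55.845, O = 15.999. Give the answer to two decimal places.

M(Fe₃Al₂Si₃O₁₂) = 497.742 g/mol.
O contributes 12 × 15.999 = 191.988 g per mole.
191.988/497.742 = 0.3857 → 38.57%.

38.57 weight percent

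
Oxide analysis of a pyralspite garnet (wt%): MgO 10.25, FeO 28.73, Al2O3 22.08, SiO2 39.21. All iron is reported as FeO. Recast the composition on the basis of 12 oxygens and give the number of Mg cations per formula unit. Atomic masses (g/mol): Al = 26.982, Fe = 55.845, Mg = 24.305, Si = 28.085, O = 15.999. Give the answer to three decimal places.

MgO (M=40.304): mol = 0.25432; Mg = 0.25432, O = 0.25432.
FeO (M=71.844): mol = 0.39989; Fe = 0.39989, O = 0.39989.
Al2O3 (M=101.961): mol = 0.21655; Al = 0.43310, O = 0.64965.
SiO2 (M=60.083): mol = 0.65260; Si = 0.65260, O = 1.30520.
ΣO = 2.60906; factor = 12/ΣO = 4.59936.
Mg apfu = 0.25432 × 4.59936 = 1.170.

1.170 Mg apfu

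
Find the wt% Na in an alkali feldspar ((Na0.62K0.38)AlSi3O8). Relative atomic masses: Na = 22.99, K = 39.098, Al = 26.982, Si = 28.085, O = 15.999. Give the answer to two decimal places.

Formula mass = 0.62*22.99 + 0.38*39.098 + 1*26.982 + 3*28.085 + 8*15.999 = 268.340 g/mol, of which 14.254 g is Na.
So Na makes up 14.254/268.340 = 0.0531 of the mass, i.e. 5.31%.

5.31 mass %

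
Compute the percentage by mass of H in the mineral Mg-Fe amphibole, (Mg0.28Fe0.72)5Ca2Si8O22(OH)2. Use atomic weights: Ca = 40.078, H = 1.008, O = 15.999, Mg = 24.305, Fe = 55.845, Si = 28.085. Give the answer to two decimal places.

Formula mass = 1.40×24.305 + 3.60×55.845 + 2×40.078 + 8×28.085 + 24×15.999 + 2×1.008 = 925.897 g/mol, of which 2.016 g is H.
So H makes up 2.016/925.897 = 0.0022 of the mass, i.e. 0.22%.

0.22 wt%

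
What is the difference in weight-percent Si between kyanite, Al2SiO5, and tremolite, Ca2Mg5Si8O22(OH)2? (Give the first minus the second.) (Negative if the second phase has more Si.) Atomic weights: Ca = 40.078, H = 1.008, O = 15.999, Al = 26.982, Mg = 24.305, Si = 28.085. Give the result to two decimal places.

-10.33 percentage points

M(Al2SiO5) = 162.044 g/mol, so wt% Si = 28.085/162.044 × 100 = 17.33%.
M(Ca2Mg5Si8O22(OH)2) = 812.353 g/mol, so wt% Si = 224.680/812.353 × 100 = 27.66%.
17.33 − 27.66 = -10.33 pp.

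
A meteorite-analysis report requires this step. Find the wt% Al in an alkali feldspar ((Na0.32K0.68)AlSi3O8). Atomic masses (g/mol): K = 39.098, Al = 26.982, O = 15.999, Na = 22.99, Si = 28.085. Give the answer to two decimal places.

Formula mass = 0.32·22.99 + 0.68·39.098 + 1·26.982 + 3·28.085 + 8·15.999 = 273.172 g/mol, of which 26.982 g is Al.
So Al makes up 26.982/273.172 = 0.0988 of the mass, i.e. 9.88%.

9.88 mass %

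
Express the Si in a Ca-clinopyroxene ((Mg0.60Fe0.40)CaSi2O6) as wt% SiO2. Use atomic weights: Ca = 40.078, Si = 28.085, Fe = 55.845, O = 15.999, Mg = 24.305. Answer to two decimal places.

52.44 wt%

Formula mass = 229.163 g/mol.
2 Si → 2.0000 mol SiO2 per formula unit; M(SiO2) = 60.083, so SiO2 mass = 120.166 g.
120.166/229.163 × 100 = 52.44 wt%.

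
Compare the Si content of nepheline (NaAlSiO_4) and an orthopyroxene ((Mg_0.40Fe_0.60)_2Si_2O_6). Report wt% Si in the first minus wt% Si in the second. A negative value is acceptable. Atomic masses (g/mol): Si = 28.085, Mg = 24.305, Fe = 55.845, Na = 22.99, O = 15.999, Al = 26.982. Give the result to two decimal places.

First mineral: 28.085 g Si in 142.053 g formula = 19.77 wt% Si.
Second mineral: 56.170 g Si in 238.622 g formula = 23.54 wt% Si.
19.77% − 23.54% gives a difference of -3.77 percentage points.

-3.77 percentage points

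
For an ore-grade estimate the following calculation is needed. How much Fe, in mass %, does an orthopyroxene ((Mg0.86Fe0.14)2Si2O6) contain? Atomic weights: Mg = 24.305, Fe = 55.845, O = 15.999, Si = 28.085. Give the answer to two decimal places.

M((Mg0.86Fe0.14)2Si2O6) = 209.605 g/mol.
Fe contributes 0.28 × 55.845 = 15.637 g per mole.
15.637/209.605 = 0.0746 → 7.46%.

7.46 mass %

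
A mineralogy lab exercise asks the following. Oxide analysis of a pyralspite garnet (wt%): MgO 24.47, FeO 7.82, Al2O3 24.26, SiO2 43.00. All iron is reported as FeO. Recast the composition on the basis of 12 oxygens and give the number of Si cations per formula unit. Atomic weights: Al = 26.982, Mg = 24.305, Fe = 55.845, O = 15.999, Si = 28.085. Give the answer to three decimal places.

MgO (M=40.304): mol = 0.60714; Mg = 0.60714, O = 0.60714.
FeO (M=71.844): mol = 0.10885; Fe = 0.10885, O = 0.10885.
Al2O3 (M=101.961): mol = 0.23793; Al = 0.47586, O = 0.71379.
SiO2 (M=60.083): mol = 0.71568; Si = 0.71568, O = 1.43136.
ΣO = 2.86114; factor = 12/ΣO = 4.19413.
Si apfu = 0.71568 × 4.19413 = 3.002.

3.002 Si apfu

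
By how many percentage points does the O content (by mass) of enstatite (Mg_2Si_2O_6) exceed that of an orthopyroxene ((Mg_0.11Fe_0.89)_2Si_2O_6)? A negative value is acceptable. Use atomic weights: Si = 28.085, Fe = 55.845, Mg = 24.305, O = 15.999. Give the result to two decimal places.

First mineral: 95.994 g O in 200.774 g formula = 47.81 wt% O.
Second mineral: 95.994 g O in 256.915 g formula = 37.36 wt% O.
47.81% − 37.36% gives a difference of 10.45 percentage points.

10.45 percentage points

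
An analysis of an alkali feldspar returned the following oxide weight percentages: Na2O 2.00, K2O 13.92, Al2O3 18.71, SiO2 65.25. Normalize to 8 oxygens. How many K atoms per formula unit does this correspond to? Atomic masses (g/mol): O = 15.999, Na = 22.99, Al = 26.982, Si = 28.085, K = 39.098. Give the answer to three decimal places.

2.00 wt% Na2O ÷ 61.979 g/mol = 0.03227 mol, giving 0.06454 Na and 0.03227 O.
13.92 wt% K2O ÷ 94.195 g/mol = 0.14778 mol, giving 0.29556 K and 0.14778 O.
18.71 wt% Al2O3 ÷ 101.961 g/mol = 0.18350 mol, giving 0.36700 Al and 0.55050 O.
65.25 wt% SiO2 ÷ 60.083 g/mol = 1.08600 mol, giving 1.08600 Si and 2.17200 O.
Oxygen sums to 2.90255; scaling by 8/2.90255 = 2.75620 puts the formula on 8 O.
K: 0.29556 × 2.75620 = 0.815 atoms per formula unit.

0.815 K apfu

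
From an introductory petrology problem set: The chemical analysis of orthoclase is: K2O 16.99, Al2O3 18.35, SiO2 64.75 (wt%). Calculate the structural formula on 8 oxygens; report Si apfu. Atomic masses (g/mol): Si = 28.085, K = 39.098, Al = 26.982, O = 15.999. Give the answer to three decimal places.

K2O: 16.99/94.195 = 0.18037 mol → 0.36074 mol K, 0.18037 mol O.
Al2O3: 18.35/101.961 = 0.17997 mol → 0.35994 mol Al, 0.53991 mol O.
SiO2: 64.75/60.083 = 1.07768 mol → 1.07768 mol Si, 2.15536 mol O.
Total oxygen = 2.87564 mol. Normalization factor = 8/2.87564 = 2.78199.
Si per 8 O = 1.07768 × 2.78199 = 2.998.

2.998 Si apfu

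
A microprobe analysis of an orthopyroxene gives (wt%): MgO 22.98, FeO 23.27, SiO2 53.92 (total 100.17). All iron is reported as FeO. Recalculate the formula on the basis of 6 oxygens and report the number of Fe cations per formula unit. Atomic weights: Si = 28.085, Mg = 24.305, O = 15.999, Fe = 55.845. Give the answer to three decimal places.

MgO: 22.98/40.304 = 0.57017 mol → 0.57017 mol Mg, 0.57017 mol O.
FeO: 23.27/71.844 = 0.32390 mol → 0.32390 mol Fe, 0.32390 mol O.
SiO2: 53.92/60.083 = 0.89743 mol → 0.89743 mol Si, 1.79486 mol O.
Total oxygen = 2.68893 mol. Normalization factor = 6/2.68893 = 2.23137.
Fe per 6 O = 0.32390 × 2.23137 = 0.723.

0.723 Fe apfu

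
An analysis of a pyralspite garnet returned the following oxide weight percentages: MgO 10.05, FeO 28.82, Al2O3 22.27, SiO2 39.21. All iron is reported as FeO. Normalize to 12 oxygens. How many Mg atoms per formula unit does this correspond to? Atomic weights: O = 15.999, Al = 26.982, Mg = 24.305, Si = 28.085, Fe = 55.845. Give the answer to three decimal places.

1.146 Mg apfu

MgO: 10.05/40.304 = 0.24935 mol → 0.24935 mol Mg, 0.24935 mol O.
FeO: 28.82/71.844 = 0.40115 mol → 0.40115 mol Fe, 0.40115 mol O.
Al2O3: 22.27/101.961 = 0.21842 mol → 0.43684 mol Al, 0.65526 mol O.
SiO2: 39.21/60.083 = 0.65260 mol → 0.65260 mol Si, 1.30520 mol O.
Total oxygen = 2.61096 mol. Normalization factor = 12/2.61096 = 4.59601.
Mg per 12 O = 0.24935 × 4.59601 = 1.146.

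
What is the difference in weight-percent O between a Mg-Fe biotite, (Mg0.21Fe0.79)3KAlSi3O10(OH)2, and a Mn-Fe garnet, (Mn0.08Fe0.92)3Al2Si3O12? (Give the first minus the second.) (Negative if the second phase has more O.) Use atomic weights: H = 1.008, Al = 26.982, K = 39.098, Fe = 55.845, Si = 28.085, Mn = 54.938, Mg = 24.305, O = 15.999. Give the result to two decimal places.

First mineral: 191.988 g O in 492.004 g formula = 39.02 wt% O.
Second mineral: 191.988 g O in 497.524 g formula = 38.59 wt% O.
39.02% − 38.59% gives a difference of 0.43 percentage points.

0.43 percentage points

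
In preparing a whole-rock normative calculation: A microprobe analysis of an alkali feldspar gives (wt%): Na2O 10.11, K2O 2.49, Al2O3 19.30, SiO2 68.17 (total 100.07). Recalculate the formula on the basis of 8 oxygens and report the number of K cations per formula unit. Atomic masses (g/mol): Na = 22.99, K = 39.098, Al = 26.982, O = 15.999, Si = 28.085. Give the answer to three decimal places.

10.11 wt% Na2O ÷ 61.979 g/mol = 0.16312 mol, giving 0.32624 Na and 0.16312 O.
2.49 wt% K2O ÷ 94.195 g/mol = 0.02643 mol, giving 0.05286 K and 0.02643 O.
19.30 wt% Al2O3 ÷ 101.961 g/mol = 0.18929 mol, giving 0.37858 Al and 0.56787 O.
68.17 wt% SiO2 ÷ 60.083 g/mol = 1.13460 mol, giving 1.13460 Si and 2.26920 O.
Oxygen sums to 3.02662; scaling by 8/3.02662 = 2.64321 puts the formula on 8 O.
K: 0.05286 × 2.64321 = 0.140 atoms per formula unit.

0.140 K apfu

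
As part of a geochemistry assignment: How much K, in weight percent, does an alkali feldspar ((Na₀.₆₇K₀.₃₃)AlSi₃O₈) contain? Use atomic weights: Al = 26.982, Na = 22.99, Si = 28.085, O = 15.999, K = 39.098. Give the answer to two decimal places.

4.82 weight percent

Formula mass = 0.67×22.99 + 0.33×39.098 + 1×26.982 + 3×28.085 + 8×15.999 = 267.535 g/mol, of which 12.902 g is K.
So K makes up 12.902/267.535 = 0.0482 of the mass, i.e. 4.82%.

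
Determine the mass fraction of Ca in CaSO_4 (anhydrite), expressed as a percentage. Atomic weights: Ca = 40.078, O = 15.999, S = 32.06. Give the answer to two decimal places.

29.44 mass %

Formula mass = 1·40.078 + 1·32.06 + 4·15.999 = 136.134 g/mol, of which 40.078 g is Ca.
So Ca makes up 40.078/136.134 = 0.2944 of the mass, i.e. 29.44%.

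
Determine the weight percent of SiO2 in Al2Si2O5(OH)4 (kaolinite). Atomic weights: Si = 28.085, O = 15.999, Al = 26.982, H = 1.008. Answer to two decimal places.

46.55 wt%

M(Al2Si2O5(OH)4) = 258.157 g/mol; M(SiO2) = 60.083 g/mol.
Moles SiO2 per formula unit = 2 Si ÷ 1 = 2.0000.
SiO2 fraction = (2.0000 × 60.083) / 258.157 = 120.166/258.157 = 0.4655.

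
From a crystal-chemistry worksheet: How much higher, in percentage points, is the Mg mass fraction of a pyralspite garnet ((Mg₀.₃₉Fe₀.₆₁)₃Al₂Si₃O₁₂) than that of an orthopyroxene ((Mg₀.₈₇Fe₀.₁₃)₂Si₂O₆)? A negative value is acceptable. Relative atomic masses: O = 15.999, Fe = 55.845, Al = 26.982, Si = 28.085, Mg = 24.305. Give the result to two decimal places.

Mg in (Mg₀.₃₉Fe₀.₆₁)₃Al₂Si₃O₁₂: molar mass 460.840 g/mol; 1.17×24.305 = 28.437 g → 6.17 wt%.
Mg in (Mg₀.₈₇Fe₀.₁₃)₂Si₂O₆: molar mass 208.974 g/mol; 1.74×24.305 = 42.291 g → 20.24 wt%.
Difference = 6.17 − 20.24 = -14.07 percentage points.

-14.07 percentage points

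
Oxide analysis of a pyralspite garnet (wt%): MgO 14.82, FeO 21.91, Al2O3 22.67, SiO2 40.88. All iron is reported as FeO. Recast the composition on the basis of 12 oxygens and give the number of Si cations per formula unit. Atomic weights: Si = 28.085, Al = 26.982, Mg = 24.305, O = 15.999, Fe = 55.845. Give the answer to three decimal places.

14.82 wt% MgO ÷ 40.304 g/mol = 0.36771 mol, giving 0.36771 Mg and 0.36771 O.
21.91 wt% FeO ÷ 71.844 g/mol = 0.30497 mol, giving 0.30497 Fe and 0.30497 O.
22.67 wt% Al2O3 ÷ 101.961 g/mol = 0.22234 mol, giving 0.44468 Al and 0.66702 O.
40.88 wt% SiO2 ÷ 60.083 g/mol = 0.68039 mol, giving 0.68039 Si and 1.36078 O.
Oxygen sums to 2.70048; scaling by 12/2.70048 = 4.44365 puts the formula on 12 O.
Si: 0.68039 × 4.44365 = 3.023 atoms per formula unit.

3.023 Si apfu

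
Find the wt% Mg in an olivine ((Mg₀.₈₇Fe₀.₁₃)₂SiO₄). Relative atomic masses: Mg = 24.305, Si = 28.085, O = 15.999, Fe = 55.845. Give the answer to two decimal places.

M((Mg₀.₈₇Fe₀.₁₃)₂SiO₄) = 148.891 g/mol.
Mg contributes 1.74 × 24.305 = 42.291 g per mole.
42.291/148.891 = 0.2840 → 28.40%.

28.40 mass %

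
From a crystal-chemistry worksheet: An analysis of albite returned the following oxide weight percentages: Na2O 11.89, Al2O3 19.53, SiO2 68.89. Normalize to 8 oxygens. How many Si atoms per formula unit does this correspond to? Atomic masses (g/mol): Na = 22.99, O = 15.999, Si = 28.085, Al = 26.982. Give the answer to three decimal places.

Na2O: 11.89/61.979 = 0.19184 mol → 0.38368 mol Na, 0.19184 mol O.
Al2O3: 19.53/101.961 = 0.19154 mol → 0.38308 mol Al, 0.57462 mol O.
SiO2: 68.89/60.083 = 1.14658 mol → 1.14658 mol Si, 2.29316 mol O.
Total oxygen = 3.05962 mol. Normalization factor = 8/3.05962 = 2.61470.
Si per 8 O = 1.14658 × 2.61470 = 2.998.

2.998 Si apfu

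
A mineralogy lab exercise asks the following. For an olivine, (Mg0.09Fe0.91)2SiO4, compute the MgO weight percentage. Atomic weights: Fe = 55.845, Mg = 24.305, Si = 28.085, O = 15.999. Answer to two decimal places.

3.66 wt%

M((Mg0.09Fe0.91)2SiO4) = 198.094 g/mol; M(MgO) = 40.304 g/mol.
Moles MgO per formula unit = 0.18 Mg ÷ 1 = 0.1800.
MgO fraction = (0.1800 × 40.304) / 198.094 = 7.255/198.094 = 0.0366.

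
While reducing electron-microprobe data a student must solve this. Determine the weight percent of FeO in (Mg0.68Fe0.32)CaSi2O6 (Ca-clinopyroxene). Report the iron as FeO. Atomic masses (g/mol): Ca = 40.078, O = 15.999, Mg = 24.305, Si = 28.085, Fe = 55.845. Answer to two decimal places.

10.14 wt%

Molar mass of (Mg0.68Fe0.32)CaSi2O6 = 0.68·24.305 + 0.32·55.845 + 1·40.078 + 2·28.085 + 6·15.999 = 226.640 g/mol.
Each formula unit contains 0.32 Fe, equivalent to 0.32/1 = 0.3200 mol FeO.
M(FeO) = 1×55.845 + 1×15.999 = 71.844 g/mol.
Mass of FeO per formula unit = 0.3200 × 71.844 = 22.990 g.
FeO wt% = 22.990 / 226.640 × 100 = 10.14%.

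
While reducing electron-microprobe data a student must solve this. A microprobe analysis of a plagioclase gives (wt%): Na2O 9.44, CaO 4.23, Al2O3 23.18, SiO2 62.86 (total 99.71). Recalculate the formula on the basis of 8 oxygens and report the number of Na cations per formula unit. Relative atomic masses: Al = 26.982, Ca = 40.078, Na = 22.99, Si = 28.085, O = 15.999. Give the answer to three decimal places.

9.44 wt% Na2O ÷ 61.979 g/mol = 0.15231 mol, giving 0.30462 Na and 0.15231 O.
4.23 wt% CaO ÷ 56.077 g/mol = 0.07543 mol, giving 0.07543 Ca and 0.07543 O.
23.18 wt% Al2O3 ÷ 101.961 g/mol = 0.22734 mol, giving 0.45468 Al and 0.68202 O.
62.86 wt% SiO2 ÷ 60.083 g/mol = 1.04622 mol, giving 1.04622 Si and 2.09244 O.
Oxygen sums to 3.00220; scaling by 8/3.00220 = 2.66471 puts the formula on 8 O.
Na: 0.30462 × 2.66471 = 0.812 atoms per formula unit.

0.812 Na apfu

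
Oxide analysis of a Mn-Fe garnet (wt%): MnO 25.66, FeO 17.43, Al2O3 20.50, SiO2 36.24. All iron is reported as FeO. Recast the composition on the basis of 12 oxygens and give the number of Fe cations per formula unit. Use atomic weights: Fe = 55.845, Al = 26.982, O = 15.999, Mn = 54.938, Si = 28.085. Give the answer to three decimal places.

1.206 Fe apfu

MnO (M=70.937): mol = 0.36173; Mn = 0.36173, O = 0.36173.
FeO (M=71.844): mol = 0.24261; Fe = 0.24261, O = 0.24261.
Al2O3 (M=101.961): mol = 0.20106; Al = 0.40212, O = 0.60318.
SiO2 (M=60.083): mol = 0.60317; Si = 0.60317, O = 1.20634.
ΣO = 2.41386; factor = 12/ΣO = 4.97129.
Fe apfu = 0.24261 × 4.97129 = 1.206.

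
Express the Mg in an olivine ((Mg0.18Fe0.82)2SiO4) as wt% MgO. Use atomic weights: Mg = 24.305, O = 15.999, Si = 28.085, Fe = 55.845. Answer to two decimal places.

M((Mg0.18Fe0.82)2SiO4) = 192.417 g/mol; M(MgO) = 40.304 g/mol.
Moles MgO per formula unit = 0.36 Mg ÷ 1 = 0.3600.
MgO fraction = (0.3600 × 40.304) / 192.417 = 14.509/192.417 = 0.0754.

7.54 wt%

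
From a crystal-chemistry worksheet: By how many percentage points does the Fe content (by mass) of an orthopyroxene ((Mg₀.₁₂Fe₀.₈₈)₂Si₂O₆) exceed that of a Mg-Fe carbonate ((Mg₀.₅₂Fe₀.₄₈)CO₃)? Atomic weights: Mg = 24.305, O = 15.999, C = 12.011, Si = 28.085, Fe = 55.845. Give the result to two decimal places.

11.40 percentage points

First mineral: 98.287 g Fe in 256.284 g formula = 38.35 wt% Fe.
Second mineral: 26.806 g Fe in 99.452 g formula = 26.95 wt% Fe.
38.35% − 26.95% gives a difference of 11.40 percentage points.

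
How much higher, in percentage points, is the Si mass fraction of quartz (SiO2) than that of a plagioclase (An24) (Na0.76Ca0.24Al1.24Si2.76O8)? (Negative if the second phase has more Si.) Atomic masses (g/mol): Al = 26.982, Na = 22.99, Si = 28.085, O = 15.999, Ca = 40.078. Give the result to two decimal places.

Si in SiO2: molar mass 60.083 g/mol; 1×28.085 = 28.085 g → 46.74 wt%.
Si in Na0.76Ca0.24Al1.24Si2.76O8: molar mass 266.055 g/mol; 2.76×28.085 = 77.515 g → 29.13 wt%.
Difference = 46.74 − 29.13 = 17.61 percentage points.

17.61 percentage points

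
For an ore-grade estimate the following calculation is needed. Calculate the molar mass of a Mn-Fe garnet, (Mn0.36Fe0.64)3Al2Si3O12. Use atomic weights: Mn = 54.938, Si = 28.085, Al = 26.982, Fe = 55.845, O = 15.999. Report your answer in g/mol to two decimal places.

M = 1.08×54.938 + 1.92×55.845 + 2×26.982 + 3×28.085 + 12×15.999

496.76 g/mol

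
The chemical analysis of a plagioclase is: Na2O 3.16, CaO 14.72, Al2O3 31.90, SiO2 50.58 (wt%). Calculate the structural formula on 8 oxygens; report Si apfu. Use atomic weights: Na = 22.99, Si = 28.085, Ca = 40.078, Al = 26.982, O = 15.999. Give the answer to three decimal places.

Na2O (M=61.979): mol = 0.05099; Na = 0.10198, O = 0.05099.
CaO (M=56.077): mol = 0.26250; Ca = 0.26250, O = 0.26250.
Al2O3 (M=101.961): mol = 0.31286; Al = 0.62572, O = 0.93858.
SiO2 (M=60.083): mol = 0.84184; Si = 0.84184, O = 1.68368.
ΣO = 2.93575; factor = 8/ΣO = 2.72503.
Si apfu = 0.84184 × 2.72503 = 2.294.

2.294 Si apfu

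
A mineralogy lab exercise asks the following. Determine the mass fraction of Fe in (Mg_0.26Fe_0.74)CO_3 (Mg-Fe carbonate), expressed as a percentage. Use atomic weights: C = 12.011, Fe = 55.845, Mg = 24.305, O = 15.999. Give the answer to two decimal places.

38.39 weight percent

M((Mg_0.26Fe_0.74)CO_3) = 107.653 g/mol.
Fe contributes 0.74 × 55.845 = 41.325 g per mole.
41.325/107.653 = 0.3839 → 38.39%.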